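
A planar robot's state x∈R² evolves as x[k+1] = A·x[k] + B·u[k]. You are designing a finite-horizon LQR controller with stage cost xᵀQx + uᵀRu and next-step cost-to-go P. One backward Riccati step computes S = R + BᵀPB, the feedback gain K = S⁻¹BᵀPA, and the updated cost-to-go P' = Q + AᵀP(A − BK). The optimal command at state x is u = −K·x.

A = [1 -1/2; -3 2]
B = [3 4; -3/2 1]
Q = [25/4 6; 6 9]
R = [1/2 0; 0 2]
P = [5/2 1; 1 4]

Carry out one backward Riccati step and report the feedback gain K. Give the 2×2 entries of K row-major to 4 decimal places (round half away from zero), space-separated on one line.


1.3521 -0.8820 -0.7665 0.5375

BᵀP = [6.0000 -3.0000; 11.0000 8.0000]
S = R + BᵀPB = [1/2 0; 0 2] + [22.5000 21.0000; 21.0000 52.0000] = [23.0000 21.0000; 21.0000 54.0000]
BᵀPA = [15.0000 -9.0000; -13.0000 10.5000]
K = S⁻¹·BᵀPA = [1.3521 -0.8820; -0.7665 0.5375]
A−BK = [0.0100 -0.0037; -0.2054 0.1395]
AᵀP(A−BK) = [2.2541 -1.5328; -1.5328 1.0435]
P' = Q + AᵀP(A−BK) = [8.5041 4.4672; 4.4672 10.0435]
tr(P') = 18.5476


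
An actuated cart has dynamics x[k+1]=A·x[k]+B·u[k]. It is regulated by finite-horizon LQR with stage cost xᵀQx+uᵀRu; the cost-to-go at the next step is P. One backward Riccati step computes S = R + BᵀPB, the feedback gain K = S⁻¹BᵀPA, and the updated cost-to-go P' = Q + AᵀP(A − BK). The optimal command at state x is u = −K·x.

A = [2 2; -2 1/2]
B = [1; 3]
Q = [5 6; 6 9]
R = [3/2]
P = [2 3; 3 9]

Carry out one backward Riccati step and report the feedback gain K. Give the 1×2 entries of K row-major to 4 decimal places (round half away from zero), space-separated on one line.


-0.3707 0.3610

BᵀP = [11.0000 30.0000]
S = R + BᵀPB = [3/2] + [101.0000] = [102.5000]
BᵀPA = [-38.0000 37.0000]
K = S⁻¹·BᵀPA = [-0.3707 0.3610]
A−BK = [2.3707 1.6390; -0.8878 -0.5829]
AᵀP(A−BK) = [5.9122 3.7171; 3.7171 2.8939]
P' = Q + AᵀP(A−BK) = [10.9122 9.7171; 9.7171 11.8939]
tr(P') = 22.8061


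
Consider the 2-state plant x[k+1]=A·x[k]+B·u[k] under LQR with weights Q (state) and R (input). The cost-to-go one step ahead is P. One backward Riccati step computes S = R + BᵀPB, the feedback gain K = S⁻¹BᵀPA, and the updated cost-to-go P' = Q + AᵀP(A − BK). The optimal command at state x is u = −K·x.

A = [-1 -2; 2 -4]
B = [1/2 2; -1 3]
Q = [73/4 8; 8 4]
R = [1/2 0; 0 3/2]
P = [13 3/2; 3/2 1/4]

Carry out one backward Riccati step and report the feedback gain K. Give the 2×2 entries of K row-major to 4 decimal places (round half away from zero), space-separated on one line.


-0.5851 -0.2110 -0.2206 -0.9976

BᵀP = [5.0000 0.5000; 30.5000 3.7500]
S = R + BᵀPB = [1/2 0; 0 3/2] + [2.0000 11.5000; 11.5000 72.2500] = [2.5000 11.5000; 11.5000 73.7500]
BᵀPA = [-4.0000 -12.0000; -23.0000 -76.0000]
K = S⁻¹·BᵀPA = [-0.5851 -0.2110; -0.2206 -0.9976]
A−BK = [-0.2662 0.1007; 2.0767 -1.2182]
AᵀP(A−BK) = [0.5851 0.2110; 0.2110 1.6499]
P' = Q + AᵀP(A−BK) = [18.8351 8.2110; 8.2110 5.6499]
tr(P') = 24.4850


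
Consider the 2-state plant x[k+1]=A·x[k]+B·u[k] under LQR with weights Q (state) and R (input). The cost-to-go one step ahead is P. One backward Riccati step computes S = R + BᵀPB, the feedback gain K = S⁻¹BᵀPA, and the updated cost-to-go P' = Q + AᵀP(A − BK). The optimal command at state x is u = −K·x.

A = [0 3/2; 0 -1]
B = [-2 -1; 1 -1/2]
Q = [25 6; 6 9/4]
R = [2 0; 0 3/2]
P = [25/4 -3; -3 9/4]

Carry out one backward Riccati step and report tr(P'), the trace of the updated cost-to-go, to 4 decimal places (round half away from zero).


28.4627

BᵀP = [-15.5000 8.2500; -4.7500 1.8750]
S = R + BᵀPB = [2 0; 0 3/2] + [39.2500 11.3750; 11.3750 3.8125] = [41.2500 11.3750; 11.3750 5.3125]
BᵀPA = [0.0000 -31.5000; 0.0000 -9.0000]
K = S⁻¹·BᵀPA = [0.0000 -0.7239; 0.0000 -0.1442]
A−BK = [0.0000 -0.0919; 0.0000 -0.3482]
AᵀP(A−BK) = [0.0000 0.0000; 0.0000 1.2127]
P' = Q + AᵀP(A−BK) = [25.0000 6.0000; 6.0000 3.4627]
tr(P') = 28.4627


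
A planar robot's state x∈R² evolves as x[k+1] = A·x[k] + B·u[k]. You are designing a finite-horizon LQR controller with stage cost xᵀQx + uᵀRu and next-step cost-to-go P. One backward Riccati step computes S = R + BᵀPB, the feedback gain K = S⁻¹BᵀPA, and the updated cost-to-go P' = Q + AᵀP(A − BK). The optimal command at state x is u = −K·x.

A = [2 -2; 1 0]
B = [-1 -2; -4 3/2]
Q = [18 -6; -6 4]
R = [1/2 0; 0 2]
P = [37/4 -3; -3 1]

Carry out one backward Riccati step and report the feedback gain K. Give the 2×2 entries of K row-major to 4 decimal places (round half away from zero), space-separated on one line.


BᵀP = [2.7500 -1.0000; -23.0000 7.5000]
S = R + BᵀPB = [1/2 0; 0 2] + [1.2500 -7.0000; -7.0000 57.2500] = [1.7500 -7.0000; -7.0000 59.2500]
BᵀPA = [4.5000 -5.5000; -38.5000 46.0000]
K = S⁻¹·BᵀPA = [-0.0526 -0.0709; -0.6560 0.7680]
A−BK = [0.6354 -0.5349; 1.7737 -1.4354]
AᵀP(A−BK) = [0.9806 -1.1131; -1.1131 1.2823]
P' = Q + AᵀP(A−BK) = [18.9806 -7.1131; -7.1131 5.2823]
tr(P') = 24.2629

-0.0526 -0.0709 -0.6560 0.7680


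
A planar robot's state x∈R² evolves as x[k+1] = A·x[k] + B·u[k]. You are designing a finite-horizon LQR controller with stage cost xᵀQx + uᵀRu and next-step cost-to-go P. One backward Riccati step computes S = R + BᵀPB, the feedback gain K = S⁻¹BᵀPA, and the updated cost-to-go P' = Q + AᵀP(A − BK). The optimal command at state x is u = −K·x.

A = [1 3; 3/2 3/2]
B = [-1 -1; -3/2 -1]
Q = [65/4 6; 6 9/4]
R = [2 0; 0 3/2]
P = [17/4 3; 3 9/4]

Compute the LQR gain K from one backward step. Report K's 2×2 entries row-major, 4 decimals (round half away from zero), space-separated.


BᵀP = [-8.7500 -6.3750; -7.2500 -5.2500]
S = R + BᵀPB = [2 0; 0 3/2] + [18.3125 15.1250; 15.1250 12.5000] = [20.3125 15.1250; 15.1250 14.0000]
BᵀPA = [-18.3125 -35.8125; -15.1250 -29.6250]
K = S⁻¹·BᵀPA = [-0.4965 -0.9584; -0.5440 -1.0806]
A−BK = [-0.0405 0.9609; 0.2113 -1.0183]
AᵀP(A−BK) = [0.9930 1.9168; 1.9168 3.9753]
P' = Q + AᵀP(A−BK) = [17.2430 7.9168; 7.9168 6.2253]
tr(P') = 23.4682

-0.4965 -0.9584 -0.5440 -1.0806


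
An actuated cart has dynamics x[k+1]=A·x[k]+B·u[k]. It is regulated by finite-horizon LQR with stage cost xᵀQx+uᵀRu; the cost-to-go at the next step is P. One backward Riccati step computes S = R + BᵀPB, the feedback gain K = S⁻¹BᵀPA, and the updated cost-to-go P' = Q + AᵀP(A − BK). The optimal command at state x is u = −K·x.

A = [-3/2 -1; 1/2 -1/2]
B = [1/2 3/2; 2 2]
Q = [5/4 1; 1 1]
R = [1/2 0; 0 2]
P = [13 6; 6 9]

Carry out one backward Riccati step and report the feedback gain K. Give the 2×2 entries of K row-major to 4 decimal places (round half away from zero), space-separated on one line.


BᵀP = [18.5000 21.0000; 31.5000 27.0000]
S = R + BᵀPB = [1/2 0; 0 2] + [51.2500 69.7500; 69.7500 101.2500] = [51.7500 69.7500; 69.7500 103.2500]
BᵀPA = [-17.2500 -29.0000; -33.7500 -45.0000]
K = S⁻¹·BᵀPA = [1.1984 0.3022; -1.1365 -0.6400]
A−BK = [-0.3945 -0.1911; 0.3761 0.1756]
AᵀP(A−BK) = [4.8171 2.3633; 2.3633 1.2144]
P' = Q + AᵀP(A−BK) = [6.0671 3.3633; 3.3633 2.2144]
tr(P') = 8.2815

1.1984 0.3022 -1.1365 -0.6400


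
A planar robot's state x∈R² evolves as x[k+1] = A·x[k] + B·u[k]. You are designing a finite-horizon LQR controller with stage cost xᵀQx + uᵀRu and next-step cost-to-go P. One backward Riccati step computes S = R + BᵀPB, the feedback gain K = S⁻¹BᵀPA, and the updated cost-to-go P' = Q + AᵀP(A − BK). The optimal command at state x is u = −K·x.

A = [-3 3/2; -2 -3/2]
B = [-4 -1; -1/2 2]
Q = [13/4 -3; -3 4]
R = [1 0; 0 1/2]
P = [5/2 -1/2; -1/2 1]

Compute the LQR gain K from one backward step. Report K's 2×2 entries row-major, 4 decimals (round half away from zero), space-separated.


BᵀP = [-9.7500 1.5000; -3.5000 2.5000]
S = R + BᵀPB = [1 0; 0 1/2] + [38.2500 12.7500; 12.7500 8.5000] = [39.2500 12.7500; 12.7500 9.0000]
BᵀPA = [26.2500 -16.8750; 5.5000 -9.0000]
K = S⁻¹·BᵀPA = [0.8712 -0.1947; -0.6231 -0.7242]
A−BK = [-0.1383 -0.0029; -0.3183 -0.1490]
AᵀP(A−BK) = [1.0582 0.0937; 0.0937 0.3219]
P' = Q + AᵀP(A−BK) = [4.3082 -2.9063; -2.9063 4.3219]
tr(P') = 8.6301

0.8712 -0.1947 -0.6231 -0.7242


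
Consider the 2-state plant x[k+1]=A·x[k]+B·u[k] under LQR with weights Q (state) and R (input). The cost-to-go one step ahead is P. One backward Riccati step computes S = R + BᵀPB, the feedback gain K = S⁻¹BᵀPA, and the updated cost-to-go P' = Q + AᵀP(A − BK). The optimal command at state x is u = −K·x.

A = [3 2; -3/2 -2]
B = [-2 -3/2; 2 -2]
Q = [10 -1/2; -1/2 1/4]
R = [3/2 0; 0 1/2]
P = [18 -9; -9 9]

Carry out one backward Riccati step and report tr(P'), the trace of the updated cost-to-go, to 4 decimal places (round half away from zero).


BᵀP = [-54.0000 36.0000; -9.0000 -4.5000]
S = R + BᵀPB = [3/2 0; 0 1/2] + [180.0000 9.0000; 9.0000 22.5000] = [181.5000 9.0000; 9.0000 23.0000]
BᵀPA = [-216.0000 -180.0000; -20.2500 -9.0000]
K = S⁻¹·BᵀPA = [-1.1691 -0.9916; -0.4230 -0.0033]
A−BK = [0.0273 0.0119; -0.0077 -0.0235]
AᵀP(A−BK) = [2.1575 1.7537; 1.7537 1.4874]
P' = Q + AᵀP(A−BK) = [12.1575 1.2537; 1.2537 1.7374]
tr(P') = 13.8948

13.8948


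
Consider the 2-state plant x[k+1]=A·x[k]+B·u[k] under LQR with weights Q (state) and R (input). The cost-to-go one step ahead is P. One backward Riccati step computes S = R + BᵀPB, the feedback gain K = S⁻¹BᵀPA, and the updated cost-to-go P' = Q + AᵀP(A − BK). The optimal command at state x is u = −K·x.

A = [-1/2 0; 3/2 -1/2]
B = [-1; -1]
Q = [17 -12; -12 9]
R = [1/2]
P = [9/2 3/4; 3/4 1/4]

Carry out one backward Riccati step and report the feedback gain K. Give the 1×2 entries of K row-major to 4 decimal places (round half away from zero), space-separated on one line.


0.1667 0.0741

BᵀP = [-5.2500 -1.0000]
S = R + BᵀPB = [1/2] + [6.2500] = [6.7500]
BᵀPA = [1.1250 0.5000]
K = S⁻¹·BᵀPA = [0.1667 0.0741]
A−BK = [-0.3333 0.0741; 1.6667 -0.4259]
AᵀP(A−BK) = [0.3750 -0.0833; -0.0833 0.0255]
P' = Q + AᵀP(A−BK) = [17.3750 -12.0833; -12.0833 9.0255]
tr(P') = 26.4005


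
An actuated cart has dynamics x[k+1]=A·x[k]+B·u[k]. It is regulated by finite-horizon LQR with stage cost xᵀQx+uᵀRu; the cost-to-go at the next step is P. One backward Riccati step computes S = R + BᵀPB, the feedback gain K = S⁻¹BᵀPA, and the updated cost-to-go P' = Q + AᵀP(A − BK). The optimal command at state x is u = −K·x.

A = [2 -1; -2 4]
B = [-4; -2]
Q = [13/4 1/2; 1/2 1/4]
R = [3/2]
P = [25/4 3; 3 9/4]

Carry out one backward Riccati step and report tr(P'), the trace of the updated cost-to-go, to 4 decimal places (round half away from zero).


BᵀP = [-31.0000 -16.5000]
S = R + BᵀPB = [3/2] + [157.0000] = [158.5000]
BᵀPA = [-29.0000 -35.0000]
K = S⁻¹·BᵀPA = [-0.1830 -0.2208]
A−BK = [1.2681 -1.8833; -2.3659 3.5584]
AᵀP(A−BK) = [4.6940 -6.9038; -6.9038 10.5213]
P' = Q + AᵀP(A−BK) = [7.9440 -6.4038; -6.4038 10.7713]
tr(P') = 18.7153

18.7153


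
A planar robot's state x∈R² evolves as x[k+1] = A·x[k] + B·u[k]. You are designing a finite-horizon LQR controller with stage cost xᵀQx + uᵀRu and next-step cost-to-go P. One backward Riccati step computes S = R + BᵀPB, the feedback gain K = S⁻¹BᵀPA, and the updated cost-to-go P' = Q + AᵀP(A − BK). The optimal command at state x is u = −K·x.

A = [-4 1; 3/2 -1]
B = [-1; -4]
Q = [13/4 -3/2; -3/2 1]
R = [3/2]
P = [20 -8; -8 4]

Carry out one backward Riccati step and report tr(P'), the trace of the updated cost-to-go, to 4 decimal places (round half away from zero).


BᵀP = [12.0000 -8.0000]
S = R + BᵀPB = [3/2] + [20.0000] = [21.5000]
BᵀPA = [-60.0000 20.0000]
K = S⁻¹·BᵀPA = [-2.7907 0.9302]
A−BK = [-6.7907 1.9302; -9.6628 2.7209]
AᵀP(A−BK) = [257.5581 -74.1860; -74.1860 21.3953]
P' = Q + AᵀP(A−BK) = [260.8081 -75.6860; -75.6860 22.3953]
tr(P') = 283.2035

283.2035


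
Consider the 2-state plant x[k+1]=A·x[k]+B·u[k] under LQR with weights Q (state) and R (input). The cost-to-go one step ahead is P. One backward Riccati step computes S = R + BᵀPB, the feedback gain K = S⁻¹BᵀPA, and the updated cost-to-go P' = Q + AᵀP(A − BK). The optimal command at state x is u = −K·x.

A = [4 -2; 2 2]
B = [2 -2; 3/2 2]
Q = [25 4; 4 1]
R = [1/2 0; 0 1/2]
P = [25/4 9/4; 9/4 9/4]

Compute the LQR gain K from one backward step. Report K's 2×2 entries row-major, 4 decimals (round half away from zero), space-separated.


BᵀP = [15.8750 7.8750; -8.0000 0.0000]
S = R + BᵀPB = [1/2 0; 0 1/2] + [43.5625 -16.0000; -16.0000 16.0000] = [44.0625 -16.0000; -16.0000 16.5000]
BᵀPA = [79.2500 -16.0000; -32.0000 16.0000]
K = S⁻¹·BᵀPA = [1.6891 -0.0170; -0.3015 0.9532]
A−BK = [0.0188 -0.0596; 0.0693 0.1190]
AᵀP(A−BK) = [1.4909 -0.1507; -0.1507 0.4766]
P' = Q + AᵀP(A−BK) = [26.4909 3.8493; 3.8493 1.4766]
tr(P') = 27.9675

1.6891 -0.0170 -0.3015 0.9532


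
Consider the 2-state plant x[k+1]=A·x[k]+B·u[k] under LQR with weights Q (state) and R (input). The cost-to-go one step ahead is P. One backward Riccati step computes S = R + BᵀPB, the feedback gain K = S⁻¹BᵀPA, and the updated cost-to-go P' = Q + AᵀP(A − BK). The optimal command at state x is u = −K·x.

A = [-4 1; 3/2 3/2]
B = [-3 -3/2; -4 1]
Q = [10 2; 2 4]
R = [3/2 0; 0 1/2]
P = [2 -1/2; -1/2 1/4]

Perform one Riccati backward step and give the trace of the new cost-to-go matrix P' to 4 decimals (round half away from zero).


16.4704

BᵀP = [-4.0000 0.5000; -3.5000 1.0000]
S = R + BᵀPB = [3/2 0; 0 1/2] + [10.0000 6.5000; 6.5000 6.2500] = [11.5000 6.5000; 6.5000 6.7500]
BᵀPA = [16.7500 -3.2500; 15.5000 -2.0000]
K = S⁻¹·BᵀPA = [0.3481 -0.2527; 1.9611 -0.0530]
A−BK = [-0.0141 0.1625; 0.9311 0.5424]
AᵀP(A−BK) = [2.3350 -0.1341; -0.1341 0.1354]
P' = Q + AᵀP(A−BK) = [12.3350 1.8659; 1.8659 4.1354]
tr(P') = 16.4704


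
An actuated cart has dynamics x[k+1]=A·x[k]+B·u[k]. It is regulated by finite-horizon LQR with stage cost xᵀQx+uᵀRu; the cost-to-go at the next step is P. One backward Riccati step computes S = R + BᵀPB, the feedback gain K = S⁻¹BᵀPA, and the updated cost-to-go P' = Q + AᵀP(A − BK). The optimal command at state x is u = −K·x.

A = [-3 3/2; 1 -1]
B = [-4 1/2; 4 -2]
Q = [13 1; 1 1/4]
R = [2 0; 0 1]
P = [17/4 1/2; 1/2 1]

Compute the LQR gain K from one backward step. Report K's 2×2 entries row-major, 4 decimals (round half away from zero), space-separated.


0.8059 -0.3804 0.8182 -0.1851

BᵀP = [-15.0000 2.0000; 1.1250 -1.7500]
S = R + BᵀPB = [2 0; 0 1] + [68.0000 -11.5000; -11.5000 4.0625] = [70.0000 -11.5000; -11.5000 5.0625]
BᵀPA = [47.0000 -24.5000; -5.1250 3.4375]
K = S⁻¹·BᵀPA = [0.8059 -0.3804; 0.8182 -0.1851]
A−BK = [-0.1857 0.0709; -0.5869 0.1514]
AᵀP(A−BK) = [2.5684 -0.9443; -0.9443 0.3787]
P' = Q + AᵀP(A−BK) = [15.5684 0.0557; 0.0557 0.6287]
tr(P') = 16.1971


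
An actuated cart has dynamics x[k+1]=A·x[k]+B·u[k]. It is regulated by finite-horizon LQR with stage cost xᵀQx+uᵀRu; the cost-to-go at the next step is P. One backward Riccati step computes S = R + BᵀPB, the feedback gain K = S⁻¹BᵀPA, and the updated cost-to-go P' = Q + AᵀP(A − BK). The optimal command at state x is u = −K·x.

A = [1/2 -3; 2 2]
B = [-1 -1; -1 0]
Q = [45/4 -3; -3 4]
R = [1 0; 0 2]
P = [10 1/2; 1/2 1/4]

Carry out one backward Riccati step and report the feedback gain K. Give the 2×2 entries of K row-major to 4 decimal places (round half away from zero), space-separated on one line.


BᵀP = [-10.5000 -0.7500; -10.0000 -0.5000]
S = R + BᵀPB = [1 0; 0 2] + [11.2500 10.5000; 10.5000 10.0000] = [12.2500 10.5000; 10.5000 12.0000]
BᵀPA = [-6.7500 30.0000; -6.0000 29.0000]
K = S⁻¹·BᵀPA = [-0.4898 1.5102; -0.0714 1.0952]
A−BK = [-0.0612 -0.3946; 1.5102 3.5102]
AᵀP(A−BK) = [0.7653 0.2653; 0.2653 7.9320]
P' = Q + AᵀP(A−BK) = [12.0153 -2.7347; -2.7347 11.9320]
tr(P') = 23.9473

-0.4898 1.5102 -0.0714 1.0952


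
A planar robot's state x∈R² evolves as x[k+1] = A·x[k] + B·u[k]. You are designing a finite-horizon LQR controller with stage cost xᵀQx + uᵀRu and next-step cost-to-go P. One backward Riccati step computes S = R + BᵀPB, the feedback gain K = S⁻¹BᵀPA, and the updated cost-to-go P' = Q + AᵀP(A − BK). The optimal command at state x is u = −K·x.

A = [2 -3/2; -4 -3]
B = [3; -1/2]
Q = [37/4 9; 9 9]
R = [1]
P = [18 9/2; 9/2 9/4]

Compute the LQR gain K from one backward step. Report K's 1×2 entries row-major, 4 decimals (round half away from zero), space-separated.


BᵀP = [51.7500 12.3750]
S = R + BᵀPB = [1] + [149.0625] = [150.0625]
BᵀPA = [54.0000 -114.7500]
K = S⁻¹·BᵀPA = [0.3599 -0.7647]
A−BK = [0.9204 0.7940; -3.8201 -3.3823]
AᵀP(A−BK) = [16.5681 14.2928; 14.2928 13.5028]
P' = Q + AᵀP(A−BK) = [25.8181 23.2928; 23.2928 22.5028]
tr(P') = 48.3209

0.3599 -0.7647


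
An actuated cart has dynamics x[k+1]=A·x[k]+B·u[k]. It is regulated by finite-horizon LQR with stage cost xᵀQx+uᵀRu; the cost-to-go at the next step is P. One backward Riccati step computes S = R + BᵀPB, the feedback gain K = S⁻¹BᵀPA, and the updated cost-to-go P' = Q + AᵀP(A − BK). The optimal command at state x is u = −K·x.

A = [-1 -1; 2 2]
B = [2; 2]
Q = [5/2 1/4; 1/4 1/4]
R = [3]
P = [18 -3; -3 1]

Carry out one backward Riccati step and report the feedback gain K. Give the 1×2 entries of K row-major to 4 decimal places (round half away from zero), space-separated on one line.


BᵀP = [30.0000 -4.0000]
S = R + BᵀPB = [3] + [52.0000] = [55.0000]
BᵀPA = [-38.0000 -38.0000]
K = S⁻¹·BᵀPA = [-0.6909 -0.6909]
A−BK = [0.3818 0.3818; 3.3818 3.3818]
AᵀP(A−BK) = [7.7455 7.7455; 7.7455 7.7455]
P' = Q + AᵀP(A−BK) = [10.2455 7.9955; 7.9955 7.9955]
tr(P') = 18.2409

-0.6909 -0.6909


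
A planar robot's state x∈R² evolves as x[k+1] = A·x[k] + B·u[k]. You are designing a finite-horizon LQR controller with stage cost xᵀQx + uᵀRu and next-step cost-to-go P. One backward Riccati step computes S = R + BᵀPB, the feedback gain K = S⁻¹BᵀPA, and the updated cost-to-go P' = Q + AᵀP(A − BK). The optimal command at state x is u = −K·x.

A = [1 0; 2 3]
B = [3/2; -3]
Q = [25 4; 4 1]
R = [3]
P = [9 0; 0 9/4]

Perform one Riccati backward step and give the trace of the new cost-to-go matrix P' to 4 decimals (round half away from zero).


BᵀP = [13.5000 -6.7500]
S = R + BᵀPB = [3] + [40.5000] = [43.5000]
BᵀPA = [0.0000 -20.2500]
K = S⁻¹·BᵀPA = [0.0000 -0.4655]
A−BK = [1.0000 0.6983; 2.0000 1.6034]
AᵀP(A−BK) = [18.0000 13.5000; 13.5000 10.8233]
P' = Q + AᵀP(A−BK) = [43.0000 17.5000; 17.5000 11.8233]
tr(P') = 54.8233

54.8233


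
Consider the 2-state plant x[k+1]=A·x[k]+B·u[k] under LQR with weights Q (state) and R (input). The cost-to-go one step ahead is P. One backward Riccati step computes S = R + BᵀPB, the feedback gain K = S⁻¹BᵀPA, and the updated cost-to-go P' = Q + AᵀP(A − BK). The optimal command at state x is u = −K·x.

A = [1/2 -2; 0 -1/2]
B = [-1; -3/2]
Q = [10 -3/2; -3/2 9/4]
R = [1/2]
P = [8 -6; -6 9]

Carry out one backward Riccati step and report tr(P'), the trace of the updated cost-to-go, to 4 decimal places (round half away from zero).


BᵀP = [1.0000 -7.5000]
S = R + BᵀPB = [1/2] + [10.2500] = [10.7500]
BᵀPA = [0.5000 1.7500]
K = S⁻¹·BᵀPA = [0.0465 0.1628]
A−BK = [0.5465 -1.8372; 0.0698 -0.2558]
AᵀP(A−BK) = [1.9767 -6.5814; -6.5814 21.9651]
P' = Q + AᵀP(A−BK) = [11.9767 -8.0814; -8.0814 24.2151]
tr(P') = 36.1919

36.1919


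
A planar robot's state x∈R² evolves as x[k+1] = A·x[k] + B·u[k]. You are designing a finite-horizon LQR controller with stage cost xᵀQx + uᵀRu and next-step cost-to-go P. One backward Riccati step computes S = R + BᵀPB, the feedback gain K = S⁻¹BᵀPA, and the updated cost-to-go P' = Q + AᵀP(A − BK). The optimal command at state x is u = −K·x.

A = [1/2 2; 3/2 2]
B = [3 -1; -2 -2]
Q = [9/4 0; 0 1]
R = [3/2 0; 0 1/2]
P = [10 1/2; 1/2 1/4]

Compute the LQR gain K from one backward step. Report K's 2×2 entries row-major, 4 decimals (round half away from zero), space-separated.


BᵀP = [29.0000 1.0000; -11.0000 -1.0000]
S = R + BᵀPB = [3/2 0; 0 1/2] + [85.0000 -31.0000; -31.0000 13.0000] = [86.5000 -31.0000; -31.0000 13.5000]
BᵀPA = [16.0000 60.0000; -7.0000 -24.0000]
K = S⁻¹·BᵀPA = [-0.0048 0.3192; -0.5296 -1.0447]
A−BK = [-0.0151 -0.0024; 0.4311 0.5490]
AᵀP(A−BK) = [0.1825 0.3292; 0.3292 0.7727]
P' = Q + AᵀP(A−BK) = [2.4325 0.3292; 0.3292 1.7727]
tr(P') = 4.2052

-0.0048 0.3192 -0.5296 -1.0447


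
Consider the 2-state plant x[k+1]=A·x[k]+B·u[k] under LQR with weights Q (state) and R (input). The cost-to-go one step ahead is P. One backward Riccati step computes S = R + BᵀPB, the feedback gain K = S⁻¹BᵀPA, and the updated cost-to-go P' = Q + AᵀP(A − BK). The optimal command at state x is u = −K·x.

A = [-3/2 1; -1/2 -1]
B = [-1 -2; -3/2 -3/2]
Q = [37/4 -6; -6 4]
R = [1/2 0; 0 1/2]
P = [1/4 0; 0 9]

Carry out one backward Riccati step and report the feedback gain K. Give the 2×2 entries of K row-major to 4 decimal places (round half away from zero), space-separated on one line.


-0.0251 0.7041 0.3687 -0.0740

BᵀP = [-0.2500 -13.5000; -0.5000 -13.5000]
S = R + BᵀPB = [1/2 0; 0 1/2] + [20.5000 20.7500; 20.7500 21.2500] = [21.0000 20.7500; 20.7500 21.7500]
BᵀPA = [7.1250 13.2500; 7.5000 13.0000]
K = S⁻¹·BᵀPA = [-0.0251 0.7041; 0.3687 -0.0740]
A−BK = [-0.7876 1.5561; 0.0155 -0.0549]
AᵀP(A−BK) = [0.2255 -0.3365; -0.3365 0.8831]
P' = Q + AᵀP(A−BK) = [9.4755 -6.3365; -6.3365 4.8831]
tr(P') = 14.3586


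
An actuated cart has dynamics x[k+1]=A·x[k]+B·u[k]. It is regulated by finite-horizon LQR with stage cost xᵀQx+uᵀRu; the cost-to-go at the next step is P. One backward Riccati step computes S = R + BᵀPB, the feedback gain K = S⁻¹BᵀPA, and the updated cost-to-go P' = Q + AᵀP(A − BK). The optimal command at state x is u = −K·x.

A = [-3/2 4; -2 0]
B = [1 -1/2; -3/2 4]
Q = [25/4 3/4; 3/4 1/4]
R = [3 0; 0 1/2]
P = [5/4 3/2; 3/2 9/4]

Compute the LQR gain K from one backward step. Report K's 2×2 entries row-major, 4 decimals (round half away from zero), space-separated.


BᵀP = [-1.0000 -1.8750; 5.3750 8.2500]
S = R + BᵀPB = [3 0; 0 1/2] + [1.8125 -7.0000; -7.0000 30.3125] = [4.8125 -7.0000; -7.0000 30.8125]
BᵀPA = [5.2500 -4.0000; -24.5625 21.5000]
K = S⁻¹·BᵀPA = [-0.1025 0.2745; -0.8204 0.7601]
A−BK = [-1.8078 4.1056; 1.1281 -2.6288]
AᵀP(A−BK) = [1.1984 -2.2704; -2.2704 4.7552]
P' = Q + AᵀP(A−BK) = [7.4484 -1.5204; -1.5204 5.0052]
tr(P') = 12.4537

-0.1025 0.2745 -0.8204 0.7601


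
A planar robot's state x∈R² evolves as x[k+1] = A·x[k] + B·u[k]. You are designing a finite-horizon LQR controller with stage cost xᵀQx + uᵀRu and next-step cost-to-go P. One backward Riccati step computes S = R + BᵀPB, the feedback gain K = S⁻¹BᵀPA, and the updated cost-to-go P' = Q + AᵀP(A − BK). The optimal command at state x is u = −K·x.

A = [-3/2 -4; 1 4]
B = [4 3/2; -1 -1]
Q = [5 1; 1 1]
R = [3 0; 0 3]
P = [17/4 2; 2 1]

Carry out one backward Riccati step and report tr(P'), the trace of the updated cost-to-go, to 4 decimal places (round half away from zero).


7.8377

BᵀP = [15.0000 7.0000; 4.3750 2.0000]
S = R + BᵀPB = [3 0; 0 3] + [53.0000 15.5000; 15.5000 4.5625] = [56.0000 15.5000; 15.5000 7.5625]
BᵀPA = [-15.5000 -32.0000; -4.5625 -9.5000]
K = S⁻¹·BᵀPA = [-0.2538 -0.5171; -0.0832 -0.1965]
A−BK = [-0.3602 -1.6371; 0.6630 3.2865]
AᵀP(A−BK) = [0.2497 0.5894; 0.5894 1.5880]
P' = Q + AᵀP(A−BK) = [5.2497 1.5894; 1.5894 2.5880]
tr(P') = 7.8377


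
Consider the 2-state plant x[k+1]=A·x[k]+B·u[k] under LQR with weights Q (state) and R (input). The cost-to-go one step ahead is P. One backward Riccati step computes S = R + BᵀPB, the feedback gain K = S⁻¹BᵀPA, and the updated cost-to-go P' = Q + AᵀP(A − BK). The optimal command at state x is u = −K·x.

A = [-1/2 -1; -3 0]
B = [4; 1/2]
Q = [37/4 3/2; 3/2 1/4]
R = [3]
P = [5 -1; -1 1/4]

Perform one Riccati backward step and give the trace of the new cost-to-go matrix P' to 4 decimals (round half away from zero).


BᵀP = [19.5000 -3.8750]
S = R + BᵀPB = [3] + [76.0625] = [79.0625]
BᵀPA = [1.8750 -19.5000]
K = S⁻¹·BᵀPA = [0.0237 -0.2466]
A−BK = [-0.5949 -0.0134; -3.0119 0.1233]
AᵀP(A−BK) = [0.4555 -0.0375; -0.0375 0.1905]
P' = Q + AᵀP(A−BK) = [9.7055 1.4625; 1.4625 0.4405]
tr(P') = 10.1460

10.1460


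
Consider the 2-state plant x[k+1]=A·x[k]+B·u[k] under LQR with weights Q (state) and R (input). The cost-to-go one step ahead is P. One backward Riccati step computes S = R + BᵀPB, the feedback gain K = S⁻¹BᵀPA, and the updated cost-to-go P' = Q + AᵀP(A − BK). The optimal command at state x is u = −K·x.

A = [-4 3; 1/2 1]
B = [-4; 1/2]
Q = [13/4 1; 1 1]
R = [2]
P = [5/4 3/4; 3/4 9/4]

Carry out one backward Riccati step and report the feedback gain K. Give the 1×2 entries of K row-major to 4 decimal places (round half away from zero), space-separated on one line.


BᵀP = [-4.6250 -1.8750]
S = R + BᵀPB = [2] + [17.5625] = [19.5625]
BᵀPA = [17.5625 -15.7500]
K = S⁻¹·BᵀPA = [0.8978 -0.8051]
A−BK = [-0.4089 -0.2204; 0.0511 1.4026]
AᵀP(A−BK) = [1.7955 -1.6102; -1.6102 5.3195]
P' = Q + AᵀP(A−BK) = [5.0455 -0.6102; -0.6102 6.3195]
tr(P') = 11.3650

0.8978 -0.8051


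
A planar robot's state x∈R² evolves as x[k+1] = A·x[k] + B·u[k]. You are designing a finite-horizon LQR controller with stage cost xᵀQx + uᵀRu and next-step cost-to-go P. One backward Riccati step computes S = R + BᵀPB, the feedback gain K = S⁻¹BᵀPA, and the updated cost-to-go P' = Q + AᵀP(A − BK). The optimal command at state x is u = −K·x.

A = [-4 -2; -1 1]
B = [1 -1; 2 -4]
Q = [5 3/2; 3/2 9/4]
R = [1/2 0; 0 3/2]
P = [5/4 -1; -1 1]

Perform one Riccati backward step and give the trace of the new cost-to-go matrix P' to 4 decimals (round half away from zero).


17.3409

BᵀP = [-0.7500 1.0000; 2.7500 -3.0000]
S = R + BᵀPB = [1/2 0; 0 3/2] + [1.2500 -3.2500; -3.2500 9.2500] = [1.7500 -3.2500; -3.2500 10.7500]
BᵀPA = [2.0000 2.5000; -8.0000 -8.5000]
K = S⁻¹·BᵀPA = [-0.5455 -0.0909; -0.9091 -0.8182]
A−BK = [-4.3636 -2.7273; -3.5455 -2.0909]
AᵀP(A−BK) = [6.8182 4.6364; 4.6364 3.2727]
P' = Q + AᵀP(A−BK) = [11.8182 6.1364; 6.1364 5.5227]
tr(P') = 17.3409


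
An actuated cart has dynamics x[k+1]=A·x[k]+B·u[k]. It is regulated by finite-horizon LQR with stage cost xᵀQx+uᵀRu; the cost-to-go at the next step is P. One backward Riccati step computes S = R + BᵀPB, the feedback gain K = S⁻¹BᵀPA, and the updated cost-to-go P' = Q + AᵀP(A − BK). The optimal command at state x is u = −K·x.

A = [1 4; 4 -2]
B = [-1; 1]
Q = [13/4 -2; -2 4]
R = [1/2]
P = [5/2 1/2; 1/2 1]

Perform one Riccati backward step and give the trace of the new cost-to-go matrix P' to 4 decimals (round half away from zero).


BᵀP = [-2.0000 0.5000]
S = R + BᵀPB = [1/2] + [2.5000] = [3.0000]
BᵀPA = [0.0000 -9.0000]
K = S⁻¹·BᵀPA = [0.0000 -3.0000]
A−BK = [1.0000 1.0000; 4.0000 1.0000]
AᵀP(A−BK) = [22.5000 9.0000; 9.0000 9.0000]
P' = Q + AᵀP(A−BK) = [25.7500 7.0000; 7.0000 13.0000]
tr(P') = 38.7500

38.7500


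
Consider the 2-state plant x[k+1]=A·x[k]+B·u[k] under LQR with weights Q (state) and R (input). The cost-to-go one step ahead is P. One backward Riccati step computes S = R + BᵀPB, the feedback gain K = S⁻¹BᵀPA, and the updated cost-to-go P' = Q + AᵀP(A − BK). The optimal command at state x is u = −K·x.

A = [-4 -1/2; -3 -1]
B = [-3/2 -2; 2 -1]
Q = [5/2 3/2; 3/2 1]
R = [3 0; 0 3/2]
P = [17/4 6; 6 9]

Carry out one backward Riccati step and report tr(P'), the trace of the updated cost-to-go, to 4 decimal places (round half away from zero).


BᵀP = [5.6250 9.0000; -14.5000 -21.0000]
S = R + BᵀPB = [3 0; 0 3/2] + [9.5625 -20.2500; -20.2500 50.0000] = [12.5625 -20.2500; -20.2500 51.5000]
BᵀPA = [-49.5000 -11.8125; 121.0000 28.2500]
K = S⁻¹·BᵀPA = [-0.4179 -0.1531; 2.1852 0.4883]
A−BK = [-0.2564 0.2469; 0.0210 -0.2054]
AᵀP(A−BK) = [7.9054 1.8318; 1.8318 0.4583]
P' = Q + AᵀP(A−BK) = [10.4054 3.3318; 3.3318 1.4583]
tr(P') = 11.8637

11.8637


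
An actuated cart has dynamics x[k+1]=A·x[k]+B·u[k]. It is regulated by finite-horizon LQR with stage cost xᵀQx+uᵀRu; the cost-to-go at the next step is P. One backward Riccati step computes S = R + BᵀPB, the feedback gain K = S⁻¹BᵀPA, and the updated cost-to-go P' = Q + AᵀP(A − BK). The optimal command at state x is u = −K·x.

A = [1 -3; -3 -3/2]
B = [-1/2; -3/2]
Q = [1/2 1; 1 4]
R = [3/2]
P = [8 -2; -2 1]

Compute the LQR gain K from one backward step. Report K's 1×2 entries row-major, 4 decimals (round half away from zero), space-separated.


BᵀP = [-1.0000 -0.5000]
S = R + BᵀPB = [3/2] + [1.2500] = [2.7500]
BᵀPA = [0.5000 3.7500]
K = S⁻¹·BᵀPA = [0.1818 1.3636]
A−BK = [1.0909 -2.3182; -2.7273 0.5455]
AᵀP(A−BK) = [28.9091 -35.1818; -35.1818 51.1364]
P' = Q + AᵀP(A−BK) = [29.4091 -34.1818; -34.1818 55.1364]
tr(P') = 84.5455

0.1818 1.3636


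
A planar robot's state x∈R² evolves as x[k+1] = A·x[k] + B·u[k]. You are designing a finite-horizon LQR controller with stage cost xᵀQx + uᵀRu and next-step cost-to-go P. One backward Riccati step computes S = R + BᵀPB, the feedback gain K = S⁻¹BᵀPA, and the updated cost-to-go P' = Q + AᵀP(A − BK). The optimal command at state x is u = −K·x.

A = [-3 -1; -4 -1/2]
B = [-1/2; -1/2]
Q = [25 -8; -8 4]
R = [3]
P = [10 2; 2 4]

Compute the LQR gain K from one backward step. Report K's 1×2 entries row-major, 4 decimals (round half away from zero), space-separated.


4.0000 1.0000

BᵀP = [-6.0000 -3.0000]
S = R + BᵀPB = [3] + [4.5000] = [7.5000]
BᵀPA = [30.0000 7.5000]
K = S⁻¹·BᵀPA = [4.0000 1.0000]
A−BK = [-1.0000 -0.5000; -2.0000 0.0000]
AᵀP(A−BK) = [82.0000 19.0000; 19.0000 5.5000]
P' = Q + AᵀP(A−BK) = [107.0000 11.0000; 11.0000 9.5000]
tr(P') = 116.5000


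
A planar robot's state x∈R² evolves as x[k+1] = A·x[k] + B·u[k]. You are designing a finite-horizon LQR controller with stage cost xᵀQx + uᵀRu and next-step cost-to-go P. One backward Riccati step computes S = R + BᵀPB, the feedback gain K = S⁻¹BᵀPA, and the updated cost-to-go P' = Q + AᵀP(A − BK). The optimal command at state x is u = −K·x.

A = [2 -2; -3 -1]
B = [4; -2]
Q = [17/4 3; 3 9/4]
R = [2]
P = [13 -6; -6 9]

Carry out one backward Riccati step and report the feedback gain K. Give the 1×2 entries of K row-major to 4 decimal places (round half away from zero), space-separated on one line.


0.7427 -0.2515

BᵀP = [64.0000 -42.0000]
S = R + BᵀPB = [2] + [340.0000] = [342.0000]
BᵀPA = [254.0000 -86.0000]
K = S⁻¹·BᵀPA = [0.7427 -0.2515]
A−BK = [-0.9708 -0.9942; -1.5146 -1.5029]
AᵀP(A−BK) = [16.3567 14.8713; 14.8713 15.3743]
P' = Q + AᵀP(A−BK) = [20.6067 17.8713; 17.8713 17.6243]
tr(P') = 38.2310


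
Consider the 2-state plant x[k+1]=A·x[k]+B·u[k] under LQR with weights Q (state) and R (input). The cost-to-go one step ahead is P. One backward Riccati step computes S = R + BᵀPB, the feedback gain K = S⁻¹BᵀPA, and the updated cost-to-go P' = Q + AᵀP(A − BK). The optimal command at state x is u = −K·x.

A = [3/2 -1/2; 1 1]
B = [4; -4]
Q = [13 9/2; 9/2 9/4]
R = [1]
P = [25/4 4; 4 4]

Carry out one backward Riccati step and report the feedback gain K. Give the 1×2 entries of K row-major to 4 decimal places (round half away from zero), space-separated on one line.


0.3649 -0.1216

BᵀP = [9.0000 0.0000]
S = R + BᵀPB = [1] + [36.0000] = [37.0000]
BᵀPA = [13.5000 -4.5000]
K = S⁻¹·BᵀPA = [0.3649 -0.1216]
A−BK = [0.0405 -0.0135; 2.4595 0.5135]
AᵀP(A−BK) = [25.1368 4.9544; 4.9544 1.0152]
P' = Q + AᵀP(A−BK) = [38.1368 9.4544; 9.4544 3.2652]
tr(P') = 41.4020


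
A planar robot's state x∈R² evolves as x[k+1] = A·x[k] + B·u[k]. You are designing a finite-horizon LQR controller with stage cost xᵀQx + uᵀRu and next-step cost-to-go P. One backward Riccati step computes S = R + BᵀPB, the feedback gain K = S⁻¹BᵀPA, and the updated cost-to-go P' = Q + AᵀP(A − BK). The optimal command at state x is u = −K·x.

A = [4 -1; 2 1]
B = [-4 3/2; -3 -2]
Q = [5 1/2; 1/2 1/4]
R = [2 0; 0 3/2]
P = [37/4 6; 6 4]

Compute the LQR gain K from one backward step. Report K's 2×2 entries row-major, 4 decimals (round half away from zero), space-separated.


-0.8815 0.0532 0.1057 -0.1367

BᵀP = [-55.0000 -36.0000; 1.8750 1.0000]
S = R + BᵀPB = [2 0; 0 3/2] + [328.0000 -10.5000; -10.5000 0.8125] = [330.0000 -10.5000; -10.5000 2.3125]
BᵀPA = [-292.0000 19.0000; 9.5000 -0.8750]
K = S⁻¹·BᵀPA = [-0.8815 0.0532; 0.1057 -0.1367]
A−BK = [0.3155 -0.5820; -0.4331 0.8863]
AᵀP(A−BK) = [1.6021 -0.1593; -0.1593 0.1191]
P' = Q + AᵀP(A−BK) = [6.6021 0.3407; 0.3407 0.3691]
tr(P') = 6.9712


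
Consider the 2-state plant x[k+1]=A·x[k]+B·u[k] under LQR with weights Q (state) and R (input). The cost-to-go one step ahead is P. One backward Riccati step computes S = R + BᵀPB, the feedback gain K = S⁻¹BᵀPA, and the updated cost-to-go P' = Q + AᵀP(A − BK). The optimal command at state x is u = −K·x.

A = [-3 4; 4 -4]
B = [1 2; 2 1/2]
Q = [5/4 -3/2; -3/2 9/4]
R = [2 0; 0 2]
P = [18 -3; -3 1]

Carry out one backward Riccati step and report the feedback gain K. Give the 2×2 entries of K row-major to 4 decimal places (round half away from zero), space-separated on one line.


0.8219 -0.7910 -2.1218 2.6167

BᵀP = [12.0000 -1.0000; 34.5000 -5.5000]
S = R + BᵀPB = [2 0; 0 2] + [10.0000 23.5000; 23.5000 66.2500] = [12.0000 23.5000; 23.5000 68.2500]
BᵀPA = [-40.0000 52.0000; -125.5000 160.0000]
K = S⁻¹·BᵀPA = [0.8219 -0.7910; -2.1218 2.6167]
A−BK = [0.4217 -0.4424; 3.4171 -3.7263]
AᵀP(A−BK) = [16.5867 -19.2465; -19.2465 22.4630]
P' = Q + AᵀP(A−BK) = [17.8367 -20.7465; -20.7465 24.7130]
tr(P') = 42.5497


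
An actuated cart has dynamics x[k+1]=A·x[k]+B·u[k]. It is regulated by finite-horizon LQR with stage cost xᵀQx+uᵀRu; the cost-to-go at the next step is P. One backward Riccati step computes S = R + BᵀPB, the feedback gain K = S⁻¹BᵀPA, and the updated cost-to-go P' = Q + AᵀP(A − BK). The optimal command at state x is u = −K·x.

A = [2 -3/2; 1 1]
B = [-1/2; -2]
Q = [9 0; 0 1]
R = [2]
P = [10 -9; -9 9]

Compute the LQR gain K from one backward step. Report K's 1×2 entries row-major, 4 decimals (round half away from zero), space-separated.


BᵀP = [13.0000 -13.5000]
S = R + BᵀPB = [2] + [20.5000] = [22.5000]
BᵀPA = [12.5000 -33.0000]
K = S⁻¹·BᵀPA = [0.5556 -1.4667]
A−BK = [2.2778 -2.2333; 2.1111 -1.9333]
AᵀP(A−BK) = [6.0556 -7.1667; -7.1667 10.1000]
P' = Q + AᵀP(A−BK) = [15.0556 -7.1667; -7.1667 11.1000]
tr(P') = 26.1556

0.5556 -1.4667


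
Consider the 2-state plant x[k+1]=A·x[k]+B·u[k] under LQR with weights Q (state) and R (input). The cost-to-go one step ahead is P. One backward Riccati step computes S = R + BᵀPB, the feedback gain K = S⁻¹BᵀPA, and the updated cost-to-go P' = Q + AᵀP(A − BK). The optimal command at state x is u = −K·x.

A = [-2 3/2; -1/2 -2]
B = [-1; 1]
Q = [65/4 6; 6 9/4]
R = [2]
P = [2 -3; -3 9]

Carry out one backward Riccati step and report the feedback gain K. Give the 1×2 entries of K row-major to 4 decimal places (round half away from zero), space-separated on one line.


BᵀP = [-5.0000 12.0000]
S = R + BᵀPB = [2] + [17.0000] = [19.0000]
BᵀPA = [4.0000 -31.5000]
K = S⁻¹·BᵀPA = [0.2105 -1.6579]
A−BK = [-1.7895 -0.1579; -0.7105 -0.3421]
AᵀP(A−BK) = [3.4079 -0.1184; -0.1184 6.2763]
P' = Q + AᵀP(A−BK) = [19.6579 5.8816; 5.8816 8.5263]
tr(P') = 28.1842

0.2105 -1.6579


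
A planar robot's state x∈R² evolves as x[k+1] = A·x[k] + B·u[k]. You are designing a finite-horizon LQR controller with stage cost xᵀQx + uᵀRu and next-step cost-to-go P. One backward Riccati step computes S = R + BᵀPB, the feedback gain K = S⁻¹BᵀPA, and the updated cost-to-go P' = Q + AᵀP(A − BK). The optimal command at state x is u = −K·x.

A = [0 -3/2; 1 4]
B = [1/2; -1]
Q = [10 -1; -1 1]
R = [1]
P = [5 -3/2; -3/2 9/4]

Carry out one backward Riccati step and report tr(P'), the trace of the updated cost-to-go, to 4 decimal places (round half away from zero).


BᵀP = [4.0000 -3.0000]
S = R + BᵀPB = [1] + [5.0000] = [6.0000]
BᵀPA = [-3.0000 -18.0000]
K = S⁻¹·BᵀPA = [-0.5000 -3.0000]
A−BK = [0.2500 0.0000; 0.5000 1.0000]
AᵀP(A−BK) = [0.7500 2.2500; 2.2500 11.2500]
P' = Q + AᵀP(A−BK) = [10.7500 1.2500; 1.2500 12.2500]
tr(P') = 23.0000

23.0000


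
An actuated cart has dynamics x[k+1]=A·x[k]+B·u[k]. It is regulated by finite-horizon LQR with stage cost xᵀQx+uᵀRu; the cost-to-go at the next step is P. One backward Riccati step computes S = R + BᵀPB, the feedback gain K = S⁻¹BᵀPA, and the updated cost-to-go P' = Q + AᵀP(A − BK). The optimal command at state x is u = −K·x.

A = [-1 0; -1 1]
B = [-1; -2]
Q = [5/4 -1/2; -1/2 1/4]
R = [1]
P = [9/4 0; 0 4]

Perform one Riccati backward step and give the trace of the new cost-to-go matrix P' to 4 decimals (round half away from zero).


2.9675

BᵀP = [-2.2500 -8.0000]
S = R + BᵀPB = [1] + [18.2500] = [19.2500]
BᵀPA = [10.2500 -8.0000]
K = S⁻¹·BᵀPA = [0.5325 -0.4156]
A−BK = [-0.4675 -0.4156; 0.0649 0.1688]
AᵀP(A−BK) = [0.7922 0.2597; 0.2597 0.6753]
P' = Q + AᵀP(A−BK) = [2.0422 -0.2403; -0.2403 0.9253]
tr(P') = 2.9675


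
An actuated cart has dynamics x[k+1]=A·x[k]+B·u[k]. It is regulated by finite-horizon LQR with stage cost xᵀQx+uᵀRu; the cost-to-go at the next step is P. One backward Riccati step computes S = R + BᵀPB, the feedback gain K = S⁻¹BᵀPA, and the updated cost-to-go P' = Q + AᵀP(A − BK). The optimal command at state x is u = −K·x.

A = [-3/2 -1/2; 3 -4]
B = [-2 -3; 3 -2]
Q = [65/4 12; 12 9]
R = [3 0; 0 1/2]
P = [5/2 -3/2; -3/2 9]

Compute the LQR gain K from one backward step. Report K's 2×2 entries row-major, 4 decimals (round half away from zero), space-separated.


0.8920 -0.8204 -0.1378 0.7416

BᵀP = [-9.5000 30.0000; -4.5000 -13.5000]
S = R + BᵀPB = [3 0; 0 1/2] + [109.0000 -31.5000; -31.5000 40.5000] = [112.0000 -31.5000; -31.5000 41.0000]
BᵀPA = [104.2500 -115.2500; -33.7500 56.2500]
K = S⁻¹·BᵀPA = [0.8920 -0.8204; -0.1378 0.7416]
A−BK = [-0.1294 0.0840; 0.0482 -0.0555]
AᵀP(A−BK) = [2.4782 -2.3148; -2.3148 2.3536]
P' = Q + AᵀP(A−BK) = [18.7282 9.6852; 9.6852 11.3536]
tr(P') = 30.0818


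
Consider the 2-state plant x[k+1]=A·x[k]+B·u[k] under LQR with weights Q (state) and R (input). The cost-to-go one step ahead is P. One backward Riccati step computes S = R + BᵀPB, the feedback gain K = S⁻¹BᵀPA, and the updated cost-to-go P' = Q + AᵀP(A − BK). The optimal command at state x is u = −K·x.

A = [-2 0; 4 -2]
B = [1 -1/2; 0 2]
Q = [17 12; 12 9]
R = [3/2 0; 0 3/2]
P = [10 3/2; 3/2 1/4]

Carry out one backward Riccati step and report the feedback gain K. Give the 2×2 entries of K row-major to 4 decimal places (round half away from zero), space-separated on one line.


BᵀP = [10.0000 1.5000; -2.0000 -0.2500]
S = R + BᵀPB = [3/2 0; 0 3/2] + [10.0000 -2.0000; -2.0000 0.5000] = [11.5000 -2.0000; -2.0000 2.0000]
BᵀPA = [-14.0000 -3.0000; 3.0000 0.5000]
K = S⁻¹·BᵀPA = [-1.1579 -0.2632; 0.3421 -0.0132]
A−BK = [-0.6711 0.2566; 3.3158 -1.9737]
AᵀP(A−BK) = [2.7632 0.3553; 0.3553 0.2171]
P' = Q + AᵀP(A−BK) = [19.7632 12.3553; 12.3553 9.2171]
tr(P') = 28.9803

-1.1579 -0.2632 0.3421 -0.0132


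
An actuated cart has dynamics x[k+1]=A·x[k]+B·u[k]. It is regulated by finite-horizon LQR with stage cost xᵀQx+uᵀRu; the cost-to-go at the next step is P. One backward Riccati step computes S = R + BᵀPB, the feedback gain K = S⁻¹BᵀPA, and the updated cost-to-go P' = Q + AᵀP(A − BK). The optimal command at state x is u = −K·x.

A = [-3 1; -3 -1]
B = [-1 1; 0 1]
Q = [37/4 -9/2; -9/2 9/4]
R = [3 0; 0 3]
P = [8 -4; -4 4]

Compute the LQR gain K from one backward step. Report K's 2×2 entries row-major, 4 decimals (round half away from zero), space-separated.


BᵀP = [-8.0000 4.0000; 4.0000 0.0000]
S = R + BᵀPB = [3 0; 0 3] + [8.0000 -4.0000; -4.0000 4.0000] = [11.0000 -4.0000; -4.0000 7.0000]
BᵀPA = [12.0000 -12.0000; -12.0000 4.0000]
K = S⁻¹·BᵀPA = [0.5902 -1.1148; -1.3770 -0.0656]
A−BK = [-1.0328 -0.0492; -1.6230 -0.9344]
AᵀP(A−BK) = [12.3934 0.5902; 0.5902 6.8852]
P' = Q + AᵀP(A−BK) = [21.6434 -3.9098; -3.9098 9.1352]
tr(P') = 30.7787

0.5902 -1.1148 -1.3770 -0.0656
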